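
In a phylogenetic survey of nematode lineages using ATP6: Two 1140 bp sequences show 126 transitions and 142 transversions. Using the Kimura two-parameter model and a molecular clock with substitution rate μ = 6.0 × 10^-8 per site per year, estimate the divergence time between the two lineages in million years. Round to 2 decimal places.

P = 126/1140 ≈ 0.110526 and Q = 142/1140 ≈ 0.124561.
Under the Kimura two-parameter model, d = −½ ln(1 − 2P − Q) − ¼ ln(1 − 2Q).
1 − 2P − Q = 0.654387, giving −½ ln(0.654387) = 0.212028.
1 − 2Q = 0.750878, giving −¼ ln(0.750878) = 0.071628.
d = 0.212028 + 0.071628 = 0.283656.
Under a molecular clock d = 2μt, so t = d/(2μ) = 0.283656 / (2 × 6.0 × 10^-8) = 2.36 million years.

2.36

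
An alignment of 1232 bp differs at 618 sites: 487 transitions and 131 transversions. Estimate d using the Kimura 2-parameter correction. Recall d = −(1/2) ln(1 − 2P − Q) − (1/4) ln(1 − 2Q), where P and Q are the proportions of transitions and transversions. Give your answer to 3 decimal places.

1.196

P = 487/1232 ≈ 0.395292 and Q = 131/1232 ≈ 0.106331.
Under the Kimura two-parameter model, d = −½ ln(1 − 2P − Q) − ¼ ln(1 − 2Q).
1 − 2P − Q = 0.103085, giving −½ ln(0.103085) = 1.136101.
1 − 2Q = 0.787338, giving −¼ ln(0.787338) = 0.059774.
d = 1.136101 + 0.059774 = 1.195875.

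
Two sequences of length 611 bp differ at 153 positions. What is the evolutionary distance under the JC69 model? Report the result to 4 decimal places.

p = 153/611 ≈ 0.250409.
d = −(3/4) ln(1 − 4p/3) = −0.75 ln(1 − 0.333879) = −0.75 ln(0.666121)
  = −0.75 × (-0.406284) = 0.304713 substitutions/site.

0.3047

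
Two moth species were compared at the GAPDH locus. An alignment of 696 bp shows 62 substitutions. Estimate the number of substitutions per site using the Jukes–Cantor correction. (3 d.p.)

0.095

p = 62/696 ≈ 0.08908.
d = −(3/4) ln(1 − 4p/3) = −0.75 ln(1 − 0.118773) = −0.75 ln(0.881227)
  = −0.75 × (-0.126440) = 0.094830 substitutions/site.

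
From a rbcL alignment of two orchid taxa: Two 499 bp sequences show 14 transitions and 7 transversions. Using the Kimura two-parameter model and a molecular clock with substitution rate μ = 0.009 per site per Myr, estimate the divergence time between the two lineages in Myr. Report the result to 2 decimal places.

2.42

P = 14/499 ≈ 0.028056 and Q = 7/499 ≈ 0.014028.
Under the Kimura two-parameter model, d = −½ ln(1 − 2P − Q) − ¼ ln(1 − 2Q).
1 − 2P − Q = 0.92986, giving −½ ln(0.92986) = 0.036361.
1 − 2Q = 0.971944, giving −¼ ln(0.971944) = 0.007114.
d = 0.036361 + 0.007114 = 0.043475.
Under a molecular clock d = 2μt, so t = d/(2μ) = 0.043475 / (2 × 0.009) = 2.42 Myr.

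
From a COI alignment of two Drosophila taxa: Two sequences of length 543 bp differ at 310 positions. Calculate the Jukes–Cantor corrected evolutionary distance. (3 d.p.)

p = 310/543 ≈ 0.570902.
d = −(3/4) ln(1 − 4p/3) = −0.75 ln(1 − 0.761203) = −0.75 ln(0.238797)
  = −0.75 × (-1.432141) = 1.074106 substitutions/site.

1.074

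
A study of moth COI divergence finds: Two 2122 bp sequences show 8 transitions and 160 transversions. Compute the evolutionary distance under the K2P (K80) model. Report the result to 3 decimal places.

0.084

P = 8/2122 ≈ 0.00377 and Q = 160/2122 ≈ 0.075401.
Under the Kimura two-parameter model, d = −½ ln(1 − 2P − Q) − ¼ ln(1 − 2Q).
1 − 2P − Q = 0.917059, giving −½ ln(0.917059) = 0.043292.
1 − 2Q = 0.849198, giving −¼ ln(0.849198) = 0.040866.
d = 0.043292 + 0.040866 = 0.084158.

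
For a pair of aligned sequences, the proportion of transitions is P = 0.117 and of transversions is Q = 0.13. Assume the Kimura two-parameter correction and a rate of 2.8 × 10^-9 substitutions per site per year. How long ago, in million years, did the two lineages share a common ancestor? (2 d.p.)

Under the Kimura two-parameter model, d = −½ ln(1 − 2P − Q) − ¼ ln(1 − 2Q).
1 − 2P − Q = 0.636, giving −½ ln(0.636) = 0.226278.
1 − 2Q = 0.74, giving −¼ ln(0.74) = 0.075276.
d = 0.226278 + 0.075276 = 0.301554.
Under a molecular clock d = 2μt, so t = d/(2μ) = 0.301554 / (2 × 2.8 × 10^-9) = 53.85 million years.

53.85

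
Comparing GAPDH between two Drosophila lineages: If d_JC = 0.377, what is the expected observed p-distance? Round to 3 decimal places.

0.296

p = (3/4)(1 − e^(−4d/3)) = 0.75 × (1 − e^(-0.502667)) = 0.75 × (1 − 0.604915) = 0.296314.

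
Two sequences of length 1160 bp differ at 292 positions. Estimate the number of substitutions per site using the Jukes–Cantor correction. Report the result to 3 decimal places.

0.307

p = 292/1160 ≈ 0.251724.
d = −(3/4) ln(1 − 4p/3) = −0.75 ln(1 − 0.335632) = −0.75 ln(0.664368)
  = −0.75 × (-0.408919) = 0.306689 substitutions/site.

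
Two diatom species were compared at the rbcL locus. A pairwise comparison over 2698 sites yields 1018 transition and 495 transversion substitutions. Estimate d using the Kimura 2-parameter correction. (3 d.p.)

P = 1018/2698 ≈ 0.377317 and Q = 495/2698 ≈ 0.183469.
Under the Kimura two-parameter model, d = −½ ln(1 − 2P − Q) − ¼ ln(1 − 2Q).
1 − 2P − Q = 0.061897, giving −½ ln(0.061897) = 1.391142.
1 − 2Q = 0.633062, giving −¼ ln(0.633062) = 0.114297.
d = 1.391142 + 0.114297 = 1.505439.

1.505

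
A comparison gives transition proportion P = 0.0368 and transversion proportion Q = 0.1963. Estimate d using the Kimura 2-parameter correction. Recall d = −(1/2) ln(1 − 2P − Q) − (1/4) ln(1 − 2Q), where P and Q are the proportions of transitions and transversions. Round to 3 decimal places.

Under the Kimura two-parameter model, d = −½ ln(1 − 2P − Q) − ¼ ln(1 − 2Q).
1 − 2P − Q = 0.7301, giving −½ ln(0.7301) = 0.157287.
1 − 2Q = 0.6074, giving −¼ ln(0.6074) = 0.124642.
d = 0.157287 + 0.124642 = 0.281929.

0.282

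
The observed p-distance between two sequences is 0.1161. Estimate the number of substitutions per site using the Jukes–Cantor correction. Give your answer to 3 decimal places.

0.126

d = −(3/4) ln(1 − 4p/3) = −0.75 ln(1 − 0.1548) = −0.75 ln(0.8452)
  = −0.75 × (-0.168182) = 0.126137 substitutions/site.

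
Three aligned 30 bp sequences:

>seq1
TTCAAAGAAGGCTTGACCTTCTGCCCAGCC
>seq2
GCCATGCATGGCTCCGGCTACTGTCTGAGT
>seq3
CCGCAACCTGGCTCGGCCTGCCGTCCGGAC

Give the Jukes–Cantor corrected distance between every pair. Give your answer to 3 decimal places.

seq1–seq2: 17/30 sites differ → p ≈ 0.566667, d = −0.75 ln(1 − 0.755556) = 1.056577 ≈ 1.057.
seq1–seq3: 14/30 sites differ → p ≈ 0.466667, d = −0.75 ln(1 − 0.622223) = 0.730088 ≈ 0.730.
seq2–seq3: 14/30 sites differ → p ≈ 0.466667, d = −0.75 ln(1 − 0.622223) = 0.730088 ≈ 0.730.

d(seq1,seq2) = 1.057, d(seq1,seq3) = 0.730, d(seq2,seq3) = 0.730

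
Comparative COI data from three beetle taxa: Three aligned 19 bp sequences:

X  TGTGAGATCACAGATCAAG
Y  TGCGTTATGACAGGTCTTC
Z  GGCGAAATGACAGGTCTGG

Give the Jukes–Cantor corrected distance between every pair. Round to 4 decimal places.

d(X,Y) = 0.6181, d(X,Z) = 0.5068, d(Y,Z) = 0.3241

X–Y: 8/19 sites differ → p ≈ 0.421053, d = −0.75 ln(1 − 0.561404) = 0.618132 ≈ 0.6181.
X–Z: 7/19 sites differ → p ≈ 0.368421, d = −0.75 ln(1 − 0.491228) = 0.506816 ≈ 0.5068.
Y–Z: 5/19 sites differ → p ≈ 0.263158, d = −0.75 ln(1 − 0.350877) = 0.324100 ≈ 0.3241.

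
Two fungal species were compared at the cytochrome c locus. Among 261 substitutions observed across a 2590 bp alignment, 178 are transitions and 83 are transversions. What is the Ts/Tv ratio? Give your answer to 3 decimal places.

2.145

R = 178/83 = 2.144578… ≈ 2.145 (to 3 d.p.).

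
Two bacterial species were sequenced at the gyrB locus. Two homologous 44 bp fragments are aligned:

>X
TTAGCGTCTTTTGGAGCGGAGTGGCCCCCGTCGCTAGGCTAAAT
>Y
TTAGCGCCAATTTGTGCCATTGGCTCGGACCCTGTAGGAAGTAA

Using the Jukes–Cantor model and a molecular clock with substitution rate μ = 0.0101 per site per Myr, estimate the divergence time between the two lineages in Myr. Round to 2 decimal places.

48.24

The sequences differ at 24 of 44 sites, so p = 24/44 ≈ 0.545455.
d = −(3/4) ln(1 − 4p/3) = −0.75 ln(1 − 0.727273) = −0.75 ln(0.272727)
  = −0.75 × (-1.299284) = 0.974463 substitutions/site.
Under a molecular clock d = 2μt, so t = d/(2μ) = 0.974463 / (2 × 0.0101) = 48.24 Myr.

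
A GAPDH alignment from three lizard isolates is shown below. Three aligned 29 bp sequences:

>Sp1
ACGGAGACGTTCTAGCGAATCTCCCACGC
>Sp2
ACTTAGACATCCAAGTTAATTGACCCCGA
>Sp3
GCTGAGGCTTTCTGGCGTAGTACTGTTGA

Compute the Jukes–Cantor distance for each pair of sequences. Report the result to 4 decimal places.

Sp1–Sp2: 12/29 sites differ → p ≈ 0.413793, d = −0.75 ln(1 − 0.551724) = 0.601760 ≈ 0.6018.
Sp1–Sp3: 14/29 sites differ → p ≈ 0.482759, d = −0.75 ln(1 − 0.643679) = 0.773942 ≈ 0.7739.
Sp2–Sp3: 17/29 sites differ → p ≈ 0.586207, d = −0.75 ln(1 − 0.781609) = 1.141101 ≈ 1.1411.

d(Sp1,Sp2) = 0.6018, d(Sp1,Sp3) = 0.7739, d(Sp2,Sp3) = 1.1411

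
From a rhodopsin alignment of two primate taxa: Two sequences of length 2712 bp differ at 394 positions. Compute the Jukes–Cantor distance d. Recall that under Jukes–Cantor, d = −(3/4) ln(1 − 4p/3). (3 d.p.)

p = 394/2712 ≈ 0.14528.
d = −(3/4) ln(1 − 4p/3) = −0.75 ln(1 − 0.193707) = −0.75 ln(0.806293)
  = −0.75 × (-0.215308) = 0.161481 substitutions/site.

0.161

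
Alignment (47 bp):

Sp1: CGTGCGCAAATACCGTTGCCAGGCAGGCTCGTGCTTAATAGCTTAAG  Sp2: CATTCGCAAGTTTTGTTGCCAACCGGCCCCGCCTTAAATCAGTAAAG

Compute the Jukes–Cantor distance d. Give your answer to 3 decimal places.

0.581

The sequences differ at 19 of 47 sites, so p = 19/47 ≈ 0.404255.
d = −(3/4) ln(1 − 4p/3) = −0.75 ln(1 − 0.539007) = −0.75 ln(0.460993)
  = −0.75 × (-0.774372) = 0.580779 substitutions/site.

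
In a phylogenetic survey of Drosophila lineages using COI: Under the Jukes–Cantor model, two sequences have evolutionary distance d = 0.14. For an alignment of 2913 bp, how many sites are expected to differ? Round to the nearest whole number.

Invert JC69: p = (3/4)(1 − e^(−4d/3)) = 0.75 × (1 − e^(-0.186667)) = 0.75 × (1 − 0.829720) = 0.127710.
Expected differing sites = pL ≈ 0.127710 × 2913 = 372.01923 ≈ 372.

372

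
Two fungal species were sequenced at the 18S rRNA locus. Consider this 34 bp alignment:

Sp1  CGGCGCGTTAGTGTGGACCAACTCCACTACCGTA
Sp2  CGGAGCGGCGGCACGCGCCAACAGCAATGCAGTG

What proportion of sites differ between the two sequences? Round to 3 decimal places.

0.441

The sequences differ at 15 of 34 positions.
p = 15/34 = 0.441176… ≈ 0.441 (to 3 d.p.).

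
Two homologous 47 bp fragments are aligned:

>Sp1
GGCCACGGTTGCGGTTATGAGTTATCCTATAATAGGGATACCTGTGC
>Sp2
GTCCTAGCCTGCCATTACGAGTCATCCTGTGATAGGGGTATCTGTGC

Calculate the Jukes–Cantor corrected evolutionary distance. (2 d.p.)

The sequences differ at 13 of 47 sites, so p = 13/47 ≈ 0.276596.
d = −(3/4) ln(1 − 4p/3) = −0.75 ln(1 − 0.368795) = −0.75 ln(0.631205)
  = −0.75 × (-0.460125) = 0.345094 substitutions/site.

0.35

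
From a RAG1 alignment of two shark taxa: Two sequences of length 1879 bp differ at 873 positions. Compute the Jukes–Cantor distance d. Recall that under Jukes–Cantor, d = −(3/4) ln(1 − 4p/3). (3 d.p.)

0.725

p = 873/1879 ≈ 0.464609.
d = −(3/4) ln(1 − 4p/3) = −0.75 ln(1 − 0.619479) = −0.75 ln(0.380521)
  = −0.75 × (-0.966214) = 0.724661 substitutions/site.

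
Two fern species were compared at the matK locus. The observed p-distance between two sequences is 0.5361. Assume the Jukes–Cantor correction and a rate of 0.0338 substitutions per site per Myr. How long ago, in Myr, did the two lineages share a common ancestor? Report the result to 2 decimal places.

d = −(3/4) ln(1 − 4p/3) = −0.75 ln(1 − 0.7148) = −0.75 ln(0.2852)
  = −0.75 × (-1.254565) = 0.940924 substitutions/site.
Under a molecular clock d = 2μt, so t = d/(2μ) = 0.940924 / (2 × 0.0338) = 13.92 Myr.

13.92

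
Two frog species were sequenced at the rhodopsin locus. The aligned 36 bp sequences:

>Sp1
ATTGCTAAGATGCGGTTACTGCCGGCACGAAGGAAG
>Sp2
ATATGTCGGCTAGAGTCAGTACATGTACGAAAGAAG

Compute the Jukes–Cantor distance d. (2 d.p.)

0.67

The sequences differ at 16 of 36 sites, so p = 16/36 ≈ 0.444444.
d = −(3/4) ln(1 − 4p/3) = −0.75 ln(1 − 0.592592) = −0.75 ln(0.407408)
  = −0.75 × (-0.897940) = 0.673455 substitutions/site.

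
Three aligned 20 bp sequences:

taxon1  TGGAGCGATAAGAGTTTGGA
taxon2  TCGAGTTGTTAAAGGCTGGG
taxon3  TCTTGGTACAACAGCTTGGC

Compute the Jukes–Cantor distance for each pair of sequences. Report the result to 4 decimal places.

d(taxon1,taxon2) = 0.6872, d(taxon1,taxon3) = 0.6872, d(taxon2,taxon3) = 0.8240

taxon1–taxon2: 9/20 sites differ → p = 0.45, d = −0.75 ln(1 − 0.6) = 0.687218 ≈ 0.6872.
taxon1–taxon3: 9/20 sites differ → p = 0.45, d = −0.75 ln(1 − 0.6) = 0.687218 ≈ 0.6872.
taxon2–taxon3: 10/20 sites differ → p = 0.5, d = −0.75 ln(1 − 0.666667) = 0.823960 ≈ 0.8240.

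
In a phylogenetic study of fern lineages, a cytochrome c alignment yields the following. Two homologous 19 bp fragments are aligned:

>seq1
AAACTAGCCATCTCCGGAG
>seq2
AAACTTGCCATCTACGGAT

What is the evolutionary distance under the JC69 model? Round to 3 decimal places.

The sequences differ at 3 of 19 sites (6, 14, 19), so p = 3/19 ≈ 0.157895.
d = −(3/4) ln(1 − 4p/3) = −0.75 ln(1 − 0.210527) = −0.75 ln(0.789473)
  = −0.75 × (-0.236390) = 0.177293 substitutions/site.

0.177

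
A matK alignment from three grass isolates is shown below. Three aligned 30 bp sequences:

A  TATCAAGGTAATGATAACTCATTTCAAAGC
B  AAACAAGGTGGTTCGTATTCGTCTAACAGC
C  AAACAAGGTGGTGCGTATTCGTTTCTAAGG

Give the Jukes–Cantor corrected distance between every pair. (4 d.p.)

A–B: 13/30 sites differ → p ≈ 0.433333, d = −0.75 ln(1 − 0.577777) = 0.646666 ≈ 0.6467.
A–C: 11/30 sites differ → p ≈ 0.366667, d = −0.75 ln(1 − 0.488889) = 0.503376 ≈ 0.5034.
B–C: 6/30 sites differ → p = 0.2, d = −0.75 ln(1 − 0.266667) = 0.232617 ≈ 0.2326.

d(A,B) = 0.6467, d(A,C) = 0.5034, d(B,C) = 0.2326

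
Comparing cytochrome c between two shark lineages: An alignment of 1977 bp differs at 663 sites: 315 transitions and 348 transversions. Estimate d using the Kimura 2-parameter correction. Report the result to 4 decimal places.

P = 315/1977 ≈ 0.159332 and Q = 348/1977 ≈ 0.176024.
Under the Kimura two-parameter model, d = −½ ln(1 − 2P − Q) − ¼ ln(1 − 2Q).
1 − 2P − Q = 0.505312, giving −½ ln(0.505312) = 0.341290.
1 − 2Q = 0.647952, giving −¼ ln(0.647952) = 0.108485.
d = 0.341290 + 0.108485 = 0.449775.

0.4498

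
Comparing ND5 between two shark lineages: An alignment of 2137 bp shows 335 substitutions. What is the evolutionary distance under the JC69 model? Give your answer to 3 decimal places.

0.176

p = 335/2137 ≈ 0.156762.
d = −(3/4) ln(1 − 4p/3) = −0.75 ln(1 − 0.209016) = −0.75 ln(0.790984)
  = −0.75 × (-0.234478) = 0.175859 substitutions/site.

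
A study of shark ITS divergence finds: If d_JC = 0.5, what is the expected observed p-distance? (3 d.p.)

p = (3/4)(1 − e^(−4d/3)) = 0.75 × (1 − e^(-0.666667)) = 0.75 × (1 − 0.513417) = 0.364937.

0.365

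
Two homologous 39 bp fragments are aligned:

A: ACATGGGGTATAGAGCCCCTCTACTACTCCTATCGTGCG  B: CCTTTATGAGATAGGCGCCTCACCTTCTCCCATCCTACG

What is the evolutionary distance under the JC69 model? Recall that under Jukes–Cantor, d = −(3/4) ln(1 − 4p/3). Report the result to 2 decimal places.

The sequences differ at 18 of 39 sites, so p = 18/39 ≈ 0.461538.
d = −(3/4) ln(1 − 4p/3) = −0.75 ln(1 − 0.615384) = −0.75 ln(0.384616)
  = −0.75 × (-0.955510) = 0.716633 substitutions/site.

0.72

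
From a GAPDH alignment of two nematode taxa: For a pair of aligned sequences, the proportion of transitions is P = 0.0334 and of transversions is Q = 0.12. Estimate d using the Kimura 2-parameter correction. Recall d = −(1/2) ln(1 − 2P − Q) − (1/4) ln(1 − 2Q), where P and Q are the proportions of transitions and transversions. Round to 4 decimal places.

Under the Kimura two-parameter model, d = −½ ln(1 − 2P − Q) − ¼ ln(1 − 2Q).
1 − 2P − Q = 0.8132, giving −½ ln(0.8132) = 0.103389.
1 − 2Q = 0.76, giving −¼ ln(0.76) = 0.068609.
d = 0.103389 + 0.068609 = 0.171998.

0.1720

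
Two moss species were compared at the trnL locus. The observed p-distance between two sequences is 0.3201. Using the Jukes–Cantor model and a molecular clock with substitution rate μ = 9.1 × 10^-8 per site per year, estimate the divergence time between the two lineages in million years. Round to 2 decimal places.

d = −(3/4) ln(1 − 4p/3) = −0.75 ln(1 − 0.4268) = −0.75 ln(0.5732)
  = −0.75 × (-0.556521) = 0.417391 substitutions/site.
Under a molecular clock d = 2μt, so t = d/(2μ) = 0.417391 / (2 × 9.1 × 10^-8) = 2.29 million years.

2.29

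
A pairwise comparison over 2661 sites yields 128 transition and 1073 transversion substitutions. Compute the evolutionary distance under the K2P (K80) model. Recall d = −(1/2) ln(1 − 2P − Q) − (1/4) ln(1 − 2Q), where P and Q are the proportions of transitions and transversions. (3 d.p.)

P = 128/2661 ≈ 0.048102 and Q = 1073/2661 ≈ 0.403232.
Under the Kimura two-parameter model, d = −½ ln(1 − 2P − Q) − ¼ ln(1 − 2Q).
1 − 2P − Q = 0.500564, giving −½ ln(0.500564) = 0.346010.
1 − 2Q = 0.193536, giving −¼ ln(0.193536) = 0.410573.
d = 0.346010 + 0.410573 = 0.756583.

0.757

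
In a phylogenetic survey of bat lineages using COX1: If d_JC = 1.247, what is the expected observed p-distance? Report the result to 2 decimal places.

0.61

p = (3/4)(1 − e^(−4d/3)) = 0.75 × (1 − e^(-1.662667)) = 0.75 × (1 − 0.189633) = 0.607775.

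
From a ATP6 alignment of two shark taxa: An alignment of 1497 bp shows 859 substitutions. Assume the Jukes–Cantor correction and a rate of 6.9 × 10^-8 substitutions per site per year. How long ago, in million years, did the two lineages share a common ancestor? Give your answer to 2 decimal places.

p = 859/1497 ≈ 0.573814.
d = −(3/4) ln(1 − 4p/3) = −0.75 ln(1 − 0.765085) = −0.75 ln(0.234915)
  = −0.75 × (-1.448532) = 1.086399 substitutions/site.
Under a molecular clock d = 2μt, so t = d/(2μ) = 1.086399 / (2 × 6.9 × 10^-8) = 7.87 million years.

7.87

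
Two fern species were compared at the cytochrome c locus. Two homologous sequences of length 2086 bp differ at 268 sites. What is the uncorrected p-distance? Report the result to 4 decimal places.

p = 268/2086 = 0.128475… ≈ 0.1285 (to 4 d.p.).

0.1285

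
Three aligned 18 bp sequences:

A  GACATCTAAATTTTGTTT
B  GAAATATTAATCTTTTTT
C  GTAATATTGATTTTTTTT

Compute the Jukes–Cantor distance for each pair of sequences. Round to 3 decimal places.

A–B: 5/18 sites differ → p ≈ 0.277778, d = −0.75 ln(1 − 0.370371) = 0.346968 ≈ 0.347.
A–C: 6/18 sites differ → p ≈ 0.333333, d = −0.75 ln(1 − 0.444444) = 0.440839 ≈ 0.441.
B–C: 3/18 sites differ → p ≈ 0.166667, d = −0.75 ln(1 − 0.222223) = 0.188487 ≈ 0.188.

d(A,B) = 0.347, d(A,C) = 0.441, d(B,C) = 0.188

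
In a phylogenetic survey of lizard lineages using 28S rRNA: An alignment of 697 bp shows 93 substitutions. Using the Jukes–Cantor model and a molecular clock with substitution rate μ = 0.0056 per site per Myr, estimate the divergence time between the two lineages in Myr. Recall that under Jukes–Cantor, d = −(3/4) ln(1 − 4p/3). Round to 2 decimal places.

p = 93/697 ≈ 0.133429.
d = −(3/4) ln(1 − 4p/3) = −0.75 ln(1 − 0.177905) = −0.75 ln(0.822095)
  = −0.75 × (-0.195899) = 0.146924 substitutions/site.
Under a molecular clock d = 2μt, so t = d/(2μ) = 0.146924 / (2 × 0.0056) = 13.12 Myr.

13.12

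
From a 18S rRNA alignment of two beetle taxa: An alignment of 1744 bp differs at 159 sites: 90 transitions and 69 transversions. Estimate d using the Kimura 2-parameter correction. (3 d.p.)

P = 90/1744 ≈ 0.051606 and Q = 69/1744 ≈ 0.039564.
Under the Kimura two-parameter model, d = −½ ln(1 − 2P − Q) − ¼ ln(1 − 2Q).
1 − 2P − Q = 0.857224, giving −½ ln(0.857224) = 0.077028.
1 − 2Q = 0.920872, giving −¼ ln(0.920872) = 0.020609.
d = 0.077028 + 0.020609 = 0.097637.

0.098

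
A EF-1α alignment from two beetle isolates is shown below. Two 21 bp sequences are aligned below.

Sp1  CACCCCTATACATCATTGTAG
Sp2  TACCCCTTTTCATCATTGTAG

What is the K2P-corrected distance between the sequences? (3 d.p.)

0.158

Of 21 sites, 1 differences are transitions and 2 are transversions, so P = 1/21 ≈ 0.047619 and Q = 2/21 ≈ 0.095238.
Under the Kimura two-parameter model, d = −½ ln(1 − 2P − Q) − ¼ ln(1 − 2Q).
1 − 2P − Q = 0.809524, giving −½ ln(0.809524) = 0.105654.
1 − 2Q = 0.809524, giving −¼ ln(0.809524) = 0.052827.
d = 0.105654 + 0.052827 = 0.158481.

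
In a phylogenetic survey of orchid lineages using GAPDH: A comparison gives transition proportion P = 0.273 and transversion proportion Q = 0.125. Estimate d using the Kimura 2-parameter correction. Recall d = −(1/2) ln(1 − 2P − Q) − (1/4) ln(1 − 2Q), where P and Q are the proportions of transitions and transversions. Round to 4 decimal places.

Under the Kimura two-parameter model, d = −½ ln(1 − 2P − Q) − ¼ ln(1 − 2Q).
1 − 2P − Q = 0.329, giving −½ ln(0.329) = 0.555849.
1 − 2Q = 0.75, giving −¼ ln(0.75) = 0.071921.
d = 0.555849 + 0.071921 = 0.627770.

0.6278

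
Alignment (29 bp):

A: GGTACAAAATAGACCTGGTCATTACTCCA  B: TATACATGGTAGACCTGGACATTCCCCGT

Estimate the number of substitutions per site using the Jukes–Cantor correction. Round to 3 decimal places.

0.462

The sequences differ at 10 of 29 sites (1, 2, 7, 8, 9, 19, 24, 26, 28, 29), so p = 10/29 ≈ 0.344828.
d = −(3/4) ln(1 − 4p/3) = −0.75 ln(1 − 0.459771) = −0.75 ln(0.540229)
  = −0.75 × (-0.615762) = 0.461822 substitutions/site.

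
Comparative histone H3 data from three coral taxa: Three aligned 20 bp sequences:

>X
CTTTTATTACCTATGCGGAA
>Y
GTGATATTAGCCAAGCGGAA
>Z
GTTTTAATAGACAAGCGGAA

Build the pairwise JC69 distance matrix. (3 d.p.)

d(X,Y) = 0.383, d(X,Z) = 0.383, d(Y,Z) = 0.233

X–Y: 6/20 sites differ → p = 0.3, d = −0.75 ln(1 − 0.4) = 0.383119 ≈ 0.383.
X–Z: 6/20 sites differ → p = 0.3, d = −0.75 ln(1 − 0.4) = 0.383119 ≈ 0.383.
Y–Z: 4/20 sites differ → p = 0.2, d = −0.75 ln(1 − 0.266667) = 0.232617 ≈ 0.233.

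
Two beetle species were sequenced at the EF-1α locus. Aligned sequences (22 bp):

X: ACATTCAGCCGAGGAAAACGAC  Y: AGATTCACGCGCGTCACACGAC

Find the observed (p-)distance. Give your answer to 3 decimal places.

0.318

The sequences differ at 7 of 22 positions (sites 2, 8, 9, 12, 14, 15, 17).
p = 7/22 = 0.318181… ≈ 0.318 (to 3 d.p.).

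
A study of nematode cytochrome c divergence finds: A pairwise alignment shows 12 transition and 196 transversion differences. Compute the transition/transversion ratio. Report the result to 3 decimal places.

0.061

R = 12/196 = 0.061224… ≈ 0.061 (to 3 d.p.).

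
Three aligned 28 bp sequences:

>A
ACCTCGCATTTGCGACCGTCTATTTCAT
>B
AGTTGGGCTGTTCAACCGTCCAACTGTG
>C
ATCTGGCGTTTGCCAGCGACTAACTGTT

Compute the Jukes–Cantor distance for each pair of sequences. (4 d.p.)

A–B: 14/28 sites differ → p = 0.5, d = −0.75 ln(1 − 0.666667) = 0.823960 ≈ 0.8240.
A–C: 10/28 sites differ → p ≈ 0.357143, d = −0.75 ln(1 − 0.476191) = 0.484971 ≈ 0.4850.
B–C: 11/28 sites differ → p ≈ 0.392857, d = −0.75 ln(1 − 0.523809) = 0.556452 ≈ 0.5565.

d(A,B) = 0.8240, d(A,C) = 0.4850, d(B,C) = 0.5565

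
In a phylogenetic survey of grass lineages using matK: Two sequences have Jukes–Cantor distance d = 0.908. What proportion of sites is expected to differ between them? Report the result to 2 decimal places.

p = (3/4)(1 − e^(−4d/3)) = 0.75 × (1 − e^(-1.210667)) = 0.75 × (1 − 0.297998) = 0.526502.

0.53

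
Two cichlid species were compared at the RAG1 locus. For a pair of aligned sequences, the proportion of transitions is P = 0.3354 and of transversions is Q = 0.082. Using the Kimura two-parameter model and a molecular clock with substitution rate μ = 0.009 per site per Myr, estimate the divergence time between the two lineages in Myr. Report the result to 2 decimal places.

Under the Kimura two-parameter model, d = −½ ln(1 − 2P − Q) − ¼ ln(1 − 2Q).
1 − 2P − Q = 0.2472, giving −½ ln(0.2472) = 0.698779.
1 − 2Q = 0.836, giving −¼ ln(0.836) = 0.044782.
d = 0.698779 + 0.044782 = 0.743561.
Under a molecular clock d = 2μt, so t = d/(2μ) = 0.743561 / (2 × 0.009) = 41.31 Myr.

41.31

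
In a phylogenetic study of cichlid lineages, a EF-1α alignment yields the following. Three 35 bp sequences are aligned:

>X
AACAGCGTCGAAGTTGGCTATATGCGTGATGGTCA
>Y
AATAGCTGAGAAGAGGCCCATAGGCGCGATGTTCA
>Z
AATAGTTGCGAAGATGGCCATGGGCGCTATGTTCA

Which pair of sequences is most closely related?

Y and Z

X–Y: 11/35 differ, p = 0.314, d = 0.407.
X–Z: 11/35 differ, p = 0.314, d = 0.407.
Y–Z: 6/35 differ, p = 0.171, d = 0.195.
The smallest distance is between Y and Z.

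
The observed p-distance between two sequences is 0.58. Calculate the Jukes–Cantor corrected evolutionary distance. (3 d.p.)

1.113

d = −(3/4) ln(1 − 4p/3) = −0.75 ln(1 − 0.773333) = −0.75 ln(0.226667)
  = −0.75 × (-1.484273) = 1.113205 substitutions/site.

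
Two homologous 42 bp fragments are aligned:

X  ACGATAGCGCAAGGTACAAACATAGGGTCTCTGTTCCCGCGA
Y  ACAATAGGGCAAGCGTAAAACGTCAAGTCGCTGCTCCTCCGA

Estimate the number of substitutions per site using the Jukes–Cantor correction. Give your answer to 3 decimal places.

0.441

The sequences differ at 14 of 42 sites, so p = 14/42 ≈ 0.333333.
d = −(3/4) ln(1 − 4p/3) = −0.75 ln(1 − 0.444444) = −0.75 ln(0.555556)
  = −0.75 × (-0.587786) = 0.440840 substitutions/site.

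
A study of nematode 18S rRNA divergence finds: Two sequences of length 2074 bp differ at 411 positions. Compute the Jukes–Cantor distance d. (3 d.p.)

0.230

p = 411/2074 ≈ 0.198168.
d = −(3/4) ln(1 − 4p/3) = −0.75 ln(1 − 0.264224) = −0.75 ln(0.735776)
  = −0.75 × (-0.306830) = 0.230123 substitutions/site.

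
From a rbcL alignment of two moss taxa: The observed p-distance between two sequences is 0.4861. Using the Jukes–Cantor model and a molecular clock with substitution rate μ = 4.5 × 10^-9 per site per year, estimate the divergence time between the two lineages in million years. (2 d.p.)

d = −(3/4) ln(1 − 4p/3) = −0.75 ln(1 − 0.648133) = −0.75 ln(0.351867)
  = −0.75 × (-1.044502) = 0.783377 substitutions/site.
Under a molecular clock d = 2μt, so t = d/(2μ) = 0.783377 / (2 × 4.5 × 10^-9) = 87.04 million years.

87.04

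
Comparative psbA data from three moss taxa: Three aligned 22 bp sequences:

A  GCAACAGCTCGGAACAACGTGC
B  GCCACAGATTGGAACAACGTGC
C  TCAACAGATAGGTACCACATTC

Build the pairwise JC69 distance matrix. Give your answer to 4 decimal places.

d(A,B) = 0.1505, d(A,C) = 0.4141, d(B,C) = 0.4141

A–B: 3/22 sites differ → p ≈ 0.136364, d = −0.75 ln(1 − 0.181819) = 0.150504 ≈ 0.1505.
A–C: 7/22 sites differ → p ≈ 0.318182, d = −0.75 ln(1 − 0.424243) = 0.414052 ≈ 0.4141.
B–C: 7/22 sites differ → p ≈ 0.318182, d = −0.75 ln(1 − 0.424243) = 0.414052 ≈ 0.4141.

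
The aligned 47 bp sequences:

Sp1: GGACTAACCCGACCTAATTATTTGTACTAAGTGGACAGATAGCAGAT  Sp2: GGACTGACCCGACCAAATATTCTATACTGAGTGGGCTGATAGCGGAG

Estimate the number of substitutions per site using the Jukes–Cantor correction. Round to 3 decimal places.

0.281

The sequences differ at 11 of 47 sites, so p = 11/47 ≈ 0.234043.
d = −(3/4) ln(1 − 4p/3) = −0.75 ln(1 − 0.312057) = −0.75 ln(0.687943)
  = −0.75 × (-0.374049) = 0.280537 substitutions/site.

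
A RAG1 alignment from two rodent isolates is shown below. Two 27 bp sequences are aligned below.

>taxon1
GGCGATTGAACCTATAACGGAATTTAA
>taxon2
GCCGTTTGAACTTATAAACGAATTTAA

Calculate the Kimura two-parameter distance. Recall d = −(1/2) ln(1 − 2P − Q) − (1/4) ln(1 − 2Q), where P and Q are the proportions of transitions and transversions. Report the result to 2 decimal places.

0.21

Of 27 sites, 1 differences are transitions and 4 are transversions, so P = 1/27 ≈ 0.037037 and Q = 4/27 ≈ 0.148148.
Under the Kimura two-parameter model, d = −½ ln(1 − 2P − Q) − ¼ ln(1 − 2Q).
1 − 2P − Q = 0.777778, giving −½ ln(0.777778) = 0.125657.
1 − 2Q = 0.703704, giving −¼ ln(0.703704) = 0.087849.
d = 0.125657 + 0.087849 = 0.213506.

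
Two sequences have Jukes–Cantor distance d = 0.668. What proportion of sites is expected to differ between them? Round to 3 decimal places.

p = (3/4)(1 − e^(−4d/3)) = 0.75 × (1 − e^(-0.890667)) = 0.75 × (1 − 0.410382) = 0.442214.

0.442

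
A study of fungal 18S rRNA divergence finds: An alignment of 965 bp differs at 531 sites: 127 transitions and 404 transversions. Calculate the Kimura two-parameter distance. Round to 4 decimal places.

1.0266

P = 127/965 ≈ 0.131606 and Q = 404/965 ≈ 0.418653.
Under the Kimura two-parameter model, d = −½ ln(1 − 2P − Q) − ¼ ln(1 − 2Q).
1 − 2P − Q = 0.318135, giving −½ ln(0.318135) = 0.572640.
1 − 2Q = 0.162694, giving −¼ ln(0.162694) = 0.453971.
d = 0.572640 + 0.453971 = 1.026611.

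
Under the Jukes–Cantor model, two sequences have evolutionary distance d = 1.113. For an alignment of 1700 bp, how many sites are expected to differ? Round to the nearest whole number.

986

Invert JC69: p = (3/4)(1 − e^(−4d/3)) = 0.75 × (1 − e^(-1.484)) = 0.75 × (1 − 0.226729) = 0.579953.
Expected differing sites = pL ≈ 0.579953 × 1700 = 985.9201 ≈ 986.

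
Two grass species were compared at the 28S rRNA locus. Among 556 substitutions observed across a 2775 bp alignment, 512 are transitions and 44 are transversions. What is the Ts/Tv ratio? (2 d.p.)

R = 512/44 = 11.636363… ≈ 11.64 (to 2 d.p.).

11.64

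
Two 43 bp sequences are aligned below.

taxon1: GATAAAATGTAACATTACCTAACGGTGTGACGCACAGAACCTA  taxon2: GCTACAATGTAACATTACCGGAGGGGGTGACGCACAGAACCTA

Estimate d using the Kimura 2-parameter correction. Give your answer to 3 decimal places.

Of 43 sites, 1 differences are transitions and 5 are transversions, so P = 1/43 ≈ 0.023256 and Q = 5/43 ≈ 0.116279.
Under the Kimura two-parameter model, d = −½ ln(1 − 2P − Q) − ¼ ln(1 − 2Q).
1 − 2P − Q = 0.837209, giving −½ ln(0.837209) = 0.088841.
1 − 2Q = 0.767442, giving −¼ ln(0.767442) = 0.066173.
d = 0.088841 + 0.066173 = 0.155014.

0.155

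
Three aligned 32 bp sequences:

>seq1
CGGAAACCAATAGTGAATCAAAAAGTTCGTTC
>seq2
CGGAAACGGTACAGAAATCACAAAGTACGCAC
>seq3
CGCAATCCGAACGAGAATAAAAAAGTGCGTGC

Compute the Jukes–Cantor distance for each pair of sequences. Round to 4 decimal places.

d(seq1,seq2) = 0.5199, d(seq1,seq3) = 0.3525, d(seq2,seq3) = 0.5199

seq1–seq2: 12/32 sites differ → p = 0.375, d = −0.75 ln(1 − 0.5) = 0.519860 ≈ 0.5199.
seq1–seq3: 9/32 sites differ → p = 0.28125, d = −0.75 ln(1 − 0.375) = 0.352503 ≈ 0.3525.
seq2–seq3: 12/32 sites differ → p = 0.375, d = −0.75 ln(1 − 0.5) = 0.519860 ≈ 0.5199.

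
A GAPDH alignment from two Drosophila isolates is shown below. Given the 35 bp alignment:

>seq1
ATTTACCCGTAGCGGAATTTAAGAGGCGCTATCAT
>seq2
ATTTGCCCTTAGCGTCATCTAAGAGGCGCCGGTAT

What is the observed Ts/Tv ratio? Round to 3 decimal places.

1.250

Transitions are A↔G and C↔T; transversions are all other mismatches.
Transitions: 5. Transversions: 4.
R = 5/4 = 1.250.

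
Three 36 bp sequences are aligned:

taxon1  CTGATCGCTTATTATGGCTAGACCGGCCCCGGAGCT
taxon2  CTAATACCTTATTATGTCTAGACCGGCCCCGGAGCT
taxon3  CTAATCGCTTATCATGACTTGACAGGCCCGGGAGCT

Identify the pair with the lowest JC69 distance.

taxon1–taxon2: 4/36 differ, p = 0.111, d = 0.120.
taxon1–taxon3: 6/36 differ, p = 0.167, d = 0.188.
taxon2–taxon3: 7/36 differ, p = 0.194, d = 0.225.
The smallest distance is between taxon1 and taxon2.

taxon1 and taxon2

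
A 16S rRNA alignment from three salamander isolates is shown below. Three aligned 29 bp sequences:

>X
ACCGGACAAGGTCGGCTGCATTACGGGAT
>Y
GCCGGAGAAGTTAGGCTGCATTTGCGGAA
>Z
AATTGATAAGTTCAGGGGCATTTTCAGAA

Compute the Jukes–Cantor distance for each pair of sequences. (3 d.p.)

d(X,Y) = 0.344, d(X,Z) = 0.683, d(Y,Z) = 0.529

X–Y: 8/29 sites differ → p ≈ 0.275862, d = −0.75 ln(1 − 0.367816) = 0.343931 ≈ 0.344.
X–Z: 13/29 sites differ → p ≈ 0.448276, d = −0.75 ln(1 − 0.597701) = 0.682920 ≈ 0.683.
Y–Z: 11/29 sites differ → p ≈ 0.37931, d = −0.75 ln(1 − 0.505747) = 0.528531 ≈ 0.529.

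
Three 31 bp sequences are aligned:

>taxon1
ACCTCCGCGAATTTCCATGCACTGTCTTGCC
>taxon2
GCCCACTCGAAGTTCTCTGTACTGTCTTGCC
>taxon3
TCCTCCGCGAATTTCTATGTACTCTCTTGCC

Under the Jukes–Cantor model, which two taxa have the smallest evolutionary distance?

taxon1–taxon2: 8/31 differ, p = 0.258, d = 0.316.
taxon1–taxon3: 4/31 differ, p = 0.129, d = 0.142.
taxon2–taxon3: 7/31 differ, p = 0.226, d = 0.269.
The smallest distance is between taxon1 and taxon3.

taxon1 and taxon3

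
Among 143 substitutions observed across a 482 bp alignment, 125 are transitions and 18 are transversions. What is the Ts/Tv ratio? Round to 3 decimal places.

6.944

R = 125/18 = 6.944444… ≈ 6.944 (to 3 d.p.).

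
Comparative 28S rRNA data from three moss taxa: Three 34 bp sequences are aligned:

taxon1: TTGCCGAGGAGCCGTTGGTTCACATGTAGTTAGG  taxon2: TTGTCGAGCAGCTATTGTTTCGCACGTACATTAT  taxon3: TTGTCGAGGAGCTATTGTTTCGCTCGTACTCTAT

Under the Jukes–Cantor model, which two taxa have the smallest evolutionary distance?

taxon2 and taxon3

taxon1–taxon2: 12/34 differ, p = 0.353, d = 0.477.
taxon1–taxon3: 12/34 differ, p = 0.353, d = 0.477.
taxon2–taxon3: 4/34 differ, p = 0.118, d = 0.128.
The smallest distance is between taxon2 and taxon3.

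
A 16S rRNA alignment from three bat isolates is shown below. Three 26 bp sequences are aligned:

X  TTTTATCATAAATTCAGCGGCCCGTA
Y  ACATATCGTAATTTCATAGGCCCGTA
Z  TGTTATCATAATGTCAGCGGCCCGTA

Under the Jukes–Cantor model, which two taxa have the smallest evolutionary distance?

X and Z

X–Y: 7/26 differ, p = 0.269, d = 0.334.
X–Z: 3/26 differ, p = 0.115, d = 0.125.
Y–Z: 7/26 differ, p = 0.269, d = 0.334.
The smallest distance is between X and Z.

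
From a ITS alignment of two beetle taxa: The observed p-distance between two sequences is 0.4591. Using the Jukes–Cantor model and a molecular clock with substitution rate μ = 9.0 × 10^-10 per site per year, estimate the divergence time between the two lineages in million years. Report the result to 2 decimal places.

394.62

d = −(3/4) ln(1 − 4p/3) = −0.75 ln(1 − 0.612133) = −0.75 ln(0.387867)
  = −0.75 × (-0.947093) = 0.710320 substitutions/site.
Under a molecular clock d = 2μt, so t = d/(2μ) = 0.710320 / (2 × 9.0 × 10^-10) = 394.62 million years.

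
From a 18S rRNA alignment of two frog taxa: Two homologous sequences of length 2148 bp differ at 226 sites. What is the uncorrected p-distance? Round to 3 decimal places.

p = 226/2148 = 0.105214… ≈ 0.105 (to 3 d.p.).

0.105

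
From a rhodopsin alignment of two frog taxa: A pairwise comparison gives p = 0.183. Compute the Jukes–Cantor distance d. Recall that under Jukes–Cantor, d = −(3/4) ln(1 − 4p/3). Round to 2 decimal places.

d = −(3/4) ln(1 − 4p/3) = −0.75 ln(1 − 0.244) = −0.75 ln(0.756)
  = −0.75 × (-0.279714) = 0.209786 substitutions/site.

0.21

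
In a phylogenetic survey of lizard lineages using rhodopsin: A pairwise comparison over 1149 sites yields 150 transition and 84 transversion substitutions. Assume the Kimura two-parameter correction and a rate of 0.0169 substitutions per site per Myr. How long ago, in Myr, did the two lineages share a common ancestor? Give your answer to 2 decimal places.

7.19

P = 150/1149 ≈ 0.130548 and Q = 84/1149 ≈ 0.073107.
Under the Kimura two-parameter model, d = −½ ln(1 − 2P − Q) − ¼ ln(1 − 2Q).
1 − 2P − Q = 0.665797, giving −½ ln(0.665797) = 0.203385.
1 − 2Q = 0.853786, giving −¼ ln(0.853786) = 0.039519.
d = 0.203385 + 0.039519 = 0.242904.
Under a molecular clock d = 2μt, so t = d/(2μ) = 0.242904 / (2 × 0.0169) = 7.19 Myr.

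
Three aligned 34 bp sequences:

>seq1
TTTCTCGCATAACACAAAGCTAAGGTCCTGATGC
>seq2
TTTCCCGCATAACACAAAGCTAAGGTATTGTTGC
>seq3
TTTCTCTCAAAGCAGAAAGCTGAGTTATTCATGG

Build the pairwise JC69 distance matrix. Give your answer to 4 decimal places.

d(seq1,seq2) = 0.1280, d(seq1,seq3) = 0.3734, d(seq2,seq3) = 0.3734

seq1–seq2: 4/34 sites differ → p ≈ 0.117647, d = −0.75 ln(1 − 0.156863) = 0.127969 ≈ 0.1280.
seq1–seq3: 10/34 sites differ → p ≈ 0.294118, d = −0.75 ln(1 − 0.392157) = 0.373379 ≈ 0.3734.
seq2–seq3: 10/34 sites differ → p ≈ 0.294118, d = −0.75 ln(1 − 0.392157) = 0.373379 ≈ 0.3734.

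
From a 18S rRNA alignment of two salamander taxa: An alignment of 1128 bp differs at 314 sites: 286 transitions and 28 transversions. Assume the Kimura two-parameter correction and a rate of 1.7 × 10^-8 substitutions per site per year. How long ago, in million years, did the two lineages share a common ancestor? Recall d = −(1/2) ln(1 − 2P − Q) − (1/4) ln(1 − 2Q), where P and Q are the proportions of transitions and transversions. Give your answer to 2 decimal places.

P = 286/1128 ≈ 0.253546 and Q = 28/1128 ≈ 0.024823.
Under the Kimura two-parameter model, d = −½ ln(1 − 2P − Q) − ¼ ln(1 − 2Q).
1 − 2P − Q = 0.468085, giving −½ ln(0.468085) = 0.379553.
1 − 2Q = 0.950354, giving −¼ ln(0.950354) = 0.012730.
d = 0.379553 + 0.012730 = 0.392283.
Under a molecular clock d = 2μt, so t = d/(2μ) = 0.392283 / (2 × 1.7 × 10^-8) = 11.54 million years.

11.54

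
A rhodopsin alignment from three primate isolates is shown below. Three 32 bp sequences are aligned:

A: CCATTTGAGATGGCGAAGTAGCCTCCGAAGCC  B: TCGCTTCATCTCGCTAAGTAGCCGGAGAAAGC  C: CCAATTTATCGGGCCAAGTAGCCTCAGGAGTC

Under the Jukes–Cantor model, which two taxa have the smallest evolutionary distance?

A–B: 13/32 differ, p = 0.406, d = 0.585.
A–C: 9/32 differ, p = 0.281, d = 0.353.
B–C: 12/32 differ, p = 0.375, d = 0.520.
The smallest distance is between A and C.

A and C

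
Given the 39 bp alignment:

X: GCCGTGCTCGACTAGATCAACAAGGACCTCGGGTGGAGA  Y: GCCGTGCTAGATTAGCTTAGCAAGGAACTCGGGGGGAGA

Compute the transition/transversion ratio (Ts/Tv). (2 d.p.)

0.75

Transitions are A↔G and C↔T; transversions are all other mismatches.
Transitions: 3. Transversions: 4.
R = 3/4 = 0.75.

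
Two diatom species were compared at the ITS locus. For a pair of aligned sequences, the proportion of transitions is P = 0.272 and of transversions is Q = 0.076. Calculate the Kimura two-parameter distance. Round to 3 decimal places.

Under the Kimura two-parameter model, d = −½ ln(1 − 2P − Q) − ¼ ln(1 − 2Q).
1 − 2P − Q = 0.38, giving −½ ln(0.38) = 0.483792.
1 − 2Q = 0.848, giving −¼ ln(0.848) = 0.041219.
d = 0.483792 + 0.041219 = 0.525011.

0.525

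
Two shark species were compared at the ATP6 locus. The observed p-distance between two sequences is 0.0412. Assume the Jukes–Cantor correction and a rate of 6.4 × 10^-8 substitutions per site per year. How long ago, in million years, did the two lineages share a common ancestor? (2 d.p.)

d = −(3/4) ln(1 − 4p/3) = −0.75 ln(1 − 0.054933) = −0.75 ln(0.945067)
  = −0.75 × (-0.056499) = 0.042374 substitutions/site.
Under a molecular clock d = 2μt, so t = d/(2μ) = 0.042374 / (2 × 6.4 × 10^-8) = 0.33 million years.

0.33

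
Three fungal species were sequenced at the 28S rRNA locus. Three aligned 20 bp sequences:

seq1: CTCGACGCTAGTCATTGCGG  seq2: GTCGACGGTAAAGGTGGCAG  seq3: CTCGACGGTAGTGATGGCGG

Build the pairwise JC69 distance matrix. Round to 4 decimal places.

seq1–seq2: 8/20 sites differ → p = 0.4, d = −0.75 ln(1 − 0.533333) = 0.571605 ≈ 0.5716.
seq1–seq3: 3/20 sites differ → p = 0.15, d = −0.75 ln(1 − 0.2) = 0.167358 ≈ 0.1674.
seq2–seq3: 5/20 sites differ → p = 0.25, d = −0.75 ln(1 − 0.333333) = 0.304098 ≈ 0.3041.

d(seq1,seq2) = 0.5716, d(seq1,seq3) = 0.1674, d(seq2,seq3) = 0.3041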